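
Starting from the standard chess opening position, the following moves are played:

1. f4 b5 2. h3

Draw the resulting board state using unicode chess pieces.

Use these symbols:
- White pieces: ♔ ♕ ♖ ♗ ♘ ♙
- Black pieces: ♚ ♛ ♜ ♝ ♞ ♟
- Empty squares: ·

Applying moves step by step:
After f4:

♜ ♞ ♝ ♛ ♚ ♝ ♞ ♜
♟ ♟ ♟ ♟ ♟ ♟ ♟ ♟
· · · · · · · ·
· · · · · · · ·
· · · · · ♙ · ·
· · · · · · · ·
♙ ♙ ♙ ♙ ♙ · ♙ ♙
♖ ♘ ♗ ♕ ♔ ♗ ♘ ♖


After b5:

♜ ♞ ♝ ♛ ♚ ♝ ♞ ♜
♟ · ♟ ♟ ♟ ♟ ♟ ♟
· · · · · · · ·
· ♟ · · · · · ·
· · · · · ♙ · ·
· · · · · · · ·
♙ ♙ ♙ ♙ ♙ · ♙ ♙
♖ ♘ ♗ ♕ ♔ ♗ ♘ ♖


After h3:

♜ ♞ ♝ ♛ ♚ ♝ ♞ ♜
♟ · ♟ ♟ ♟ ♟ ♟ ♟
· · · · · · · ·
· ♟ · · · · · ·
· · · · · ♙ · ·
· · · · · · · ♙
♙ ♙ ♙ ♙ ♙ · ♙ ·
♖ ♘ ♗ ♕ ♔ ♗ ♘ ♖



  a b c d e f g h
  ─────────────────
8│♜ ♞ ♝ ♛ ♚ ♝ ♞ ♜│8
7│♟ · ♟ ♟ ♟ ♟ ♟ ♟│7
6│· · · · · · · ·│6
5│· ♟ · · · · · ·│5
4│· · · · · ♙ · ·│4
3│· · · · · · · ♙│3
2│♙ ♙ ♙ ♙ ♙ · ♙ ·│2
1│♖ ♘ ♗ ♕ ♔ ♗ ♘ ♖│1
  ─────────────────
  a b c d e f g h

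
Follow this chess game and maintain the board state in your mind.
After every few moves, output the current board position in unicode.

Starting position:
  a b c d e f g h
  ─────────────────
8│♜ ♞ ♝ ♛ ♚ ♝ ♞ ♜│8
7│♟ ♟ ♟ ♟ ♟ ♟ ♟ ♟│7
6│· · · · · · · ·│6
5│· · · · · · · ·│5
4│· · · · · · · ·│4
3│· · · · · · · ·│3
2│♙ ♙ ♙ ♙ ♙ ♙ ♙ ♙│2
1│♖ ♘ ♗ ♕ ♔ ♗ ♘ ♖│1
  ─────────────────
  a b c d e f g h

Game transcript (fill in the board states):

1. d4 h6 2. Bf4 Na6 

  a b c d e f g h
  ─────────────────
8│♜ · ♝ ♛ ♚ ♝ ♞ ♜│8
7│♟ ♟ ♟ ♟ ♟ ♟ ♟ ·│7
6│♞ · · · · · · ♟│6
5│· · · · · · · ·│5
4│· · · ♙ · ♗ · ·│4
3│· · · · · · · ·│3
2│♙ ♙ ♙ · ♙ ♙ ♙ ♙│2
1│♖ ♘ · ♕ ♔ ♗ ♘ ♖│1
  ─────────────────
  a b c d e f g h

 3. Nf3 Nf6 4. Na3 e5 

  a b c d e f g h
  ─────────────────
8│♜ · ♝ ♛ ♚ ♝ · ♜│8
7│♟ ♟ ♟ ♟ · ♟ ♟ ·│7
6│♞ · · · · ♞ · ♟│6
5│· · · · ♟ · · ·│5
4│· · · ♙ · ♗ · ·│4
3│♘ · · · · ♘ · ·│3
2│♙ ♙ ♙ · ♙ ♙ ♙ ♙│2
1│♖ · · ♕ ♔ ♗ · ♖│1
  ─────────────────
  a b c d e f g h

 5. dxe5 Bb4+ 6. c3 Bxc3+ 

  a b c d e f g h
  ─────────────────
8│♜ · ♝ ♛ ♚ · · ♜│8
7│♟ ♟ ♟ ♟ · ♟ ♟ ·│7
6│♞ · · · · ♞ · ♟│6
5│· · · · ♙ · · ·│5
4│· · · · · ♗ · ·│4
3│♘ · ♝ · · ♘ · ·│3
2│♙ ♙ · · ♙ ♙ ♙ ♙│2
1│♖ · · ♕ ♔ ♗ · ♖│1
  ─────────────────
  a b c d e f g h

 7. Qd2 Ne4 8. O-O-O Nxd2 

  a b c d e f g h
  ─────────────────
8│♜ · ♝ ♛ ♚ · · ♜│8
7│♟ ♟ ♟ ♟ · ♟ ♟ ·│7
6│♞ · · · · · · ♟│6
5│· · · · ♙ · · ·│5
4│· · · · · ♗ · ·│4
3│♘ · ♝ · · ♘ · ·│3
2│♙ ♙ · ♞ ♙ ♙ ♙ ♙│2
1│· · ♔ ♖ · ♗ · ♖│1
  ─────────────────
  a b c d e f g h

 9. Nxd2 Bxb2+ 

  a b c d e f g h
  ─────────────────
8│♜ · ♝ ♛ ♚ · · ♜│8
7│♟ ♟ ♟ ♟ · ♟ ♟ ·│7
6│♞ · · · · · · ♟│6
5│· · · · ♙ · · ·│5
4│· · · · · ♗ · ·│4
3│♘ · · · · · · ·│3
2│♙ ♝ · ♘ ♙ ♙ ♙ ♙│2
1│· · ♔ ♖ · ♗ · ♖│1
  ─────────────────
  a b c d e f g h


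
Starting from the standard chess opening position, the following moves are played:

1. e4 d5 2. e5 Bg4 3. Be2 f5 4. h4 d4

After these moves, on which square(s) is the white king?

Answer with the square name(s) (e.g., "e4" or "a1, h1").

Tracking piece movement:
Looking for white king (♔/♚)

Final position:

  a b c d e f g h
  ─────────────────
8│♜ ♞ · ♛ ♚ ♝ ♞ ♜│8
7│♟ ♟ ♟ · ♟ · ♟ ♟│7
6│· · · · · · · ·│6
5│· · · · ♙ ♟ · ·│5
4│· · · ♟ · · ♝ ♙│4
3│· · · · · · · ·│3
2│♙ ♙ ♙ ♙ ♗ ♙ ♙ ·│2
1│♖ ♘ ♗ ♕ ♔ · ♘ ♖│1
  ─────────────────
  a b c d e f g h


e1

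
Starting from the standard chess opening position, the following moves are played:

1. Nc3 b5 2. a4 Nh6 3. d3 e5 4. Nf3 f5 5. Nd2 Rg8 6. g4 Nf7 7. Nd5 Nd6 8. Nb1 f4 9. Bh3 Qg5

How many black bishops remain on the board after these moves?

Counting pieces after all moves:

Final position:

  a b c d e f g h
  ─────────────────
8│♜ ♞ ♝ · ♚ ♝ ♜ ·│8
7│♟ · ♟ ♟ · · ♟ ♟│7
6│· · · ♞ · · · ·│6
5│· ♟ · ♘ ♟ · ♛ ·│5
4│♙ · · · · ♟ ♙ ·│4
3│· · · ♙ · · · ♗│3
2│· ♙ ♙ · ♙ ♙ · ♙│2
1│♖ ♘ ♗ ♕ ♔ · · ♖│1
  ─────────────────
  a b c d e f g h


2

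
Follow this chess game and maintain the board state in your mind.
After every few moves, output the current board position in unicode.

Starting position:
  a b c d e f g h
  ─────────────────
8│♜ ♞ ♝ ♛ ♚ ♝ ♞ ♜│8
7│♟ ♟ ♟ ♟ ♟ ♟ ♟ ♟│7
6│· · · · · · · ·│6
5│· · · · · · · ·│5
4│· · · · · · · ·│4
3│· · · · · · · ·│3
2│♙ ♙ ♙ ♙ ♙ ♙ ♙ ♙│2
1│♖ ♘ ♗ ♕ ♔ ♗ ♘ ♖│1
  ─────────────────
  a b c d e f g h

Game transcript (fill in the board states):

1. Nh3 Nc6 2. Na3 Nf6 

  a b c d e f g h
  ─────────────────
8│♜ · ♝ ♛ ♚ ♝ · ♜│8
7│♟ ♟ ♟ ♟ ♟ ♟ ♟ ♟│7
6│· · ♞ · · ♞ · ·│6
5│· · · · · · · ·│5
4│· · · · · · · ·│4
3│♘ · · · · · · ♘│3
2│♙ ♙ ♙ ♙ ♙ ♙ ♙ ♙│2
1│♖ · ♗ ♕ ♔ ♗ · ♖│1
  ─────────────────
  a b c d e f g h

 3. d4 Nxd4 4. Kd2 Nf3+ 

  a b c d e f g h
  ─────────────────
8│♜ · ♝ ♛ ♚ ♝ · ♜│8
7│♟ ♟ ♟ ♟ ♟ ♟ ♟ ♟│7
6│· · · · · ♞ · ·│6
5│· · · · · · · ·│5
4│· · · · · · · ·│4
3│♘ · · · · ♞ · ♘│3
2│♙ ♙ ♙ ♔ ♙ ♙ ♙ ♙│2
1│♖ · ♗ ♕ · ♗ · ♖│1
  ─────────────────
  a b c d e f g h

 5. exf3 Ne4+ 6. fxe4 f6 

  a b c d e f g h
  ─────────────────
8│♜ · ♝ ♛ ♚ ♝ · ♜│8
7│♟ ♟ ♟ ♟ ♟ · ♟ ♟│7
6│· · · · · ♟ · ·│6
5│· · · · · · · ·│5
4│· · · · ♙ · · ·│4
3│♘ · · · · · · ♘│3
2│♙ ♙ ♙ ♔ · ♙ ♙ ♙│2
1│♖ · ♗ ♕ · ♗ · ♖│1
  ─────────────────
  a b c d e f g h

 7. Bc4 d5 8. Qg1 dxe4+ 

  a b c d e f g h
  ─────────────────
8│♜ · ♝ ♛ ♚ ♝ · ♜│8
7│♟ ♟ ♟ · ♟ · ♟ ♟│7
6│· · · · · ♟ · ·│6
5│· · · · · · · ·│5
4│· · ♗ · ♟ · · ·│4
3│♘ · · · · · · ♘│3
2│♙ ♙ ♙ ♔ · ♙ ♙ ♙│2
1│♖ · ♗ · · · ♕ ♖│1
  ─────────────────
  a b c d e f g h



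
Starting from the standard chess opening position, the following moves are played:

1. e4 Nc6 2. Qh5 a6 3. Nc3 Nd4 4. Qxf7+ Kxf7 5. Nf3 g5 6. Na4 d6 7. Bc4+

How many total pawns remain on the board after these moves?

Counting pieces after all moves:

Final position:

  a b c d e f g h
  ─────────────────
8│♜ · ♝ ♛ · ♝ ♞ ♜│8
7│· ♟ ♟ · ♟ ♚ · ♟│7
6│♟ · · ♟ · · · ·│6
5│· · · · · · ♟ ·│5
4│♘ · ♗ ♞ ♙ · · ·│4
3│· · · · · ♘ · ·│3
2│♙ ♙ ♙ ♙ · ♙ ♙ ♙│2
1│♖ · ♗ · ♔ · · ♖│1
  ─────────────────
  a b c d e f g h


15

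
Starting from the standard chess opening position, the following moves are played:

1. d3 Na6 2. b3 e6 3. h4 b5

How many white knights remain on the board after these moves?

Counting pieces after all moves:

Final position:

  a b c d e f g h
  ─────────────────
8│♜ · ♝ ♛ ♚ ♝ ♞ ♜│8
7│♟ · ♟ ♟ · ♟ ♟ ♟│7
6│♞ · · · ♟ · · ·│6
5│· ♟ · · · · · ·│5
4│· · · · · · · ♙│4
3│· ♙ · ♙ · · · ·│3
2│♙ · ♙ · ♙ ♙ ♙ ·│2
1│♖ ♘ ♗ ♕ ♔ ♗ ♘ ♖│1
  ─────────────────
  a b c d e f g h


2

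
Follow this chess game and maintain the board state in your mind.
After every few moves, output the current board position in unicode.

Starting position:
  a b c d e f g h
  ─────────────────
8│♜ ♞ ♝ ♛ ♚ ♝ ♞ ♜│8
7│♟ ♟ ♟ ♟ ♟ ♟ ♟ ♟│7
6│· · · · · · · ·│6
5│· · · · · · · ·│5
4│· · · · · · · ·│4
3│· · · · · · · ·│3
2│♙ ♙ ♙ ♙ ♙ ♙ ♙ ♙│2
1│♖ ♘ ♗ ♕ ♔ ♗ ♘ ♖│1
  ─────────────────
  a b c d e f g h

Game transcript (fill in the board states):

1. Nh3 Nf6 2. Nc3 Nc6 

  a b c d e f g h
  ─────────────────
8│♜ · ♝ ♛ ♚ ♝ · ♜│8
7│♟ ♟ ♟ ♟ ♟ ♟ ♟ ♟│7
6│· · ♞ · · ♞ · ·│6
5│· · · · · · · ·│5
4│· · · · · · · ·│4
3│· · ♘ · · · · ♘│3
2│♙ ♙ ♙ ♙ ♙ ♙ ♙ ♙│2
1│♖ · ♗ ♕ ♔ ♗ · ♖│1
  ─────────────────
  a b c d e f g h

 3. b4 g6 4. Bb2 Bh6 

  a b c d e f g h
  ─────────────────
8│♜ · ♝ ♛ ♚ · · ♜│8
7│♟ ♟ ♟ ♟ ♟ ♟ · ♟│7
6│· · ♞ · · ♞ ♟ ♝│6
5│· · · · · · · ·│5
4│· ♙ · · · · · ·│4
3│· · ♘ · · · · ♘│3
2│♙ ♗ ♙ ♙ ♙ ♙ ♙ ♙│2
1│♖ · · ♕ ♔ ♗ · ♖│1
  ─────────────────
  a b c d e f g h

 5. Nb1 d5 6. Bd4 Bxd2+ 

  a b c d e f g h
  ─────────────────
8│♜ · ♝ ♛ ♚ · · ♜│8
7│♟ ♟ ♟ · ♟ ♟ · ♟│7
6│· · ♞ · · ♞ ♟ ·│6
5│· · · ♟ · · · ·│5
4│· ♙ · ♗ · · · ·│4
3│· · · · · · · ♘│3
2│♙ · ♙ ♝ ♙ ♙ ♙ ♙│2
1│♖ ♘ · ♕ ♔ ♗ · ♖│1
  ─────────────────
  a b c d e f g h

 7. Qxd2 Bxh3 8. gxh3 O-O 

  a b c d e f g h
  ─────────────────
8│♜ · · ♛ · ♜ ♚ ·│8
7│♟ ♟ ♟ · ♟ ♟ · ♟│7
6│· · ♞ · · ♞ ♟ ·│6
5│· · · ♟ · · · ·│5
4│· ♙ · ♗ · · · ·│4
3│· · · · · · · ♙│3
2│♙ · ♙ ♕ ♙ ♙ · ♙│2
1│♖ ♘ · · ♔ ♗ · ♖│1
  ─────────────────
  a b c d e f g h

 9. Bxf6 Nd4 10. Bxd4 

  a b c d e f g h
  ─────────────────
8│♜ · · ♛ · ♜ ♚ ·│8
7│♟ ♟ ♟ · ♟ ♟ · ♟│7
6│· · · · · · ♟ ·│6
5│· · · ♟ · · · ·│5
4│· ♙ · ♗ · · · ·│4
3│· · · · · · · ♙│3
2│♙ · ♙ ♕ ♙ ♙ · ♙│2
1│♖ ♘ · · ♔ ♗ · ♖│1
  ─────────────────
  a b c d e f g h


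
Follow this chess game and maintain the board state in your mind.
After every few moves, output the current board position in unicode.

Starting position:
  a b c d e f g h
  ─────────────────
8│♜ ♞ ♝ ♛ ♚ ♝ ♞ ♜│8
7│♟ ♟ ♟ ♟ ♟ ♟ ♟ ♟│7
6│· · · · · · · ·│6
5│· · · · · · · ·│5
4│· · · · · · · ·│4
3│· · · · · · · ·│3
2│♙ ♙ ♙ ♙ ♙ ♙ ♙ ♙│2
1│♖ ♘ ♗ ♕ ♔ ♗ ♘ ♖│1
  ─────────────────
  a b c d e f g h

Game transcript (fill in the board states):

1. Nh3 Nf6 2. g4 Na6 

  a b c d e f g h
  ─────────────────
8│♜ · ♝ ♛ ♚ ♝ · ♜│8
7│♟ ♟ ♟ ♟ ♟ ♟ ♟ ♟│7
6│♞ · · · · ♞ · ·│6
5│· · · · · · · ·│5
4│· · · · · · ♙ ·│4
3│· · · · · · · ♘│3
2│♙ ♙ ♙ ♙ ♙ ♙ · ♙│2
1│♖ ♘ ♗ ♕ ♔ ♗ · ♖│1
  ─────────────────
  a b c d e f g h

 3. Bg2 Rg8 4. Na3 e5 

  a b c d e f g h
  ─────────────────
8│♜ · ♝ ♛ ♚ ♝ ♜ ·│8
7│♟ ♟ ♟ ♟ · ♟ ♟ ♟│7
6│♞ · · · · ♞ · ·│6
5│· · · · ♟ · · ·│5
4│· · · · · · ♙ ·│4
3│♘ · · · · · · ♘│3
2│♙ ♙ ♙ ♙ ♙ ♙ ♗ ♙│2
1│♖ · ♗ ♕ ♔ · · ♖│1
  ─────────────────
  a b c d e f g h

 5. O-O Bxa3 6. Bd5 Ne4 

  a b c d e f g h
  ─────────────────
8│♜ · ♝ ♛ ♚ · ♜ ·│8
7│♟ ♟ ♟ ♟ · ♟ ♟ ♟│7
6│♞ · · · · · · ·│6
5│· · · ♗ ♟ · · ·│5
4│· · · · ♞ · ♙ ·│4
3│♝ · · · · · · ♘│3
2│♙ ♙ ♙ ♙ ♙ ♙ · ♙│2
1│♖ · ♗ ♕ · ♖ ♔ ·│1
  ─────────────────
  a b c d e f g h

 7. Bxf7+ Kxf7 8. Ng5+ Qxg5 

  a b c d e f g h
  ─────────────────
8│♜ · ♝ · · · ♜ ·│8
7│♟ ♟ ♟ ♟ · ♚ ♟ ♟│7
6│♞ · · · · · · ·│6
5│· · · · ♟ · ♛ ·│5
4│· · · · ♞ · ♙ ·│4
3│♝ · · · · · · ·│3
2│♙ ♙ ♙ ♙ ♙ ♙ · ♙│2
1│♖ · ♗ ♕ · ♖ ♔ ·│1
  ─────────────────
  a b c d e f g h

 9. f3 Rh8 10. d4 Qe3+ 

  a b c d e f g h
  ─────────────────
8│♜ · ♝ · · · · ♜│8
7│♟ ♟ ♟ ♟ · ♚ ♟ ♟│7
6│♞ · · · · · · ·│6
5│· · · · ♟ · · ·│5
4│· · · ♙ ♞ · ♙ ·│4
3│♝ · · · ♛ ♙ · ·│3
2│♙ ♙ ♙ · ♙ · · ♙│2
1│♖ · ♗ ♕ · ♖ ♔ ·│1
  ─────────────────
  a b c d e f g h



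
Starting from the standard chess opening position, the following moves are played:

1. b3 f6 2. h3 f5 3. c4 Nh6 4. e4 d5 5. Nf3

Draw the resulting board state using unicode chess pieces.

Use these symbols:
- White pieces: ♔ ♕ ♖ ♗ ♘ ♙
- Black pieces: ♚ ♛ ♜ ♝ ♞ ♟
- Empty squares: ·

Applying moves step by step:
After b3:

♜ ♞ ♝ ♛ ♚ ♝ ♞ ♜
♟ ♟ ♟ ♟ ♟ ♟ ♟ ♟
· · · · · · · ·
· · · · · · · ·
· · · · · · · ·
· ♙ · · · · · ·
♙ · ♙ ♙ ♙ ♙ ♙ ♙
♖ ♘ ♗ ♕ ♔ ♗ ♘ ♖


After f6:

♜ ♞ ♝ ♛ ♚ ♝ ♞ ♜
♟ ♟ ♟ ♟ ♟ · ♟ ♟
· · · · · ♟ · ·
· · · · · · · ·
· · · · · · · ·
· ♙ · · · · · ·
♙ · ♙ ♙ ♙ ♙ ♙ ♙
♖ ♘ ♗ ♕ ♔ ♗ ♘ ♖


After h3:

♜ ♞ ♝ ♛ ♚ ♝ ♞ ♜
♟ ♟ ♟ ♟ ♟ · ♟ ♟
· · · · · ♟ · ·
· · · · · · · ·
· · · · · · · ·
· ♙ · · · · · ♙
♙ · ♙ ♙ ♙ ♙ ♙ ·
♖ ♘ ♗ ♕ ♔ ♗ ♘ ♖


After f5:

♜ ♞ ♝ ♛ ♚ ♝ ♞ ♜
♟ ♟ ♟ ♟ ♟ · ♟ ♟
· · · · · · · ·
· · · · · ♟ · ·
· · · · · · · ·
· ♙ · · · · · ♙
♙ · ♙ ♙ ♙ ♙ ♙ ·
♖ ♘ ♗ ♕ ♔ ♗ ♘ ♖


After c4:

♜ ♞ ♝ ♛ ♚ ♝ ♞ ♜
♟ ♟ ♟ ♟ ♟ · ♟ ♟
· · · · · · · ·
· · · · · ♟ · ·
· · ♙ · · · · ·
· ♙ · · · · · ♙
♙ · · ♙ ♙ ♙ ♙ ·
♖ ♘ ♗ ♕ ♔ ♗ ♘ ♖


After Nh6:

♜ ♞ ♝ ♛ ♚ ♝ · ♜
♟ ♟ ♟ ♟ ♟ · ♟ ♟
· · · · · · · ♞
· · · · · ♟ · ·
· · ♙ · · · · ·
· ♙ · · · · · ♙
♙ · · ♙ ♙ ♙ ♙ ·
♖ ♘ ♗ ♕ ♔ ♗ ♘ ♖


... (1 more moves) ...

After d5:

♜ ♞ ♝ ♛ ♚ ♝ · ♜
♟ ♟ ♟ · ♟ · ♟ ♟
· · · · · · · ♞
· · · ♟ · ♟ · ·
· · ♙ · ♙ · · ·
· ♙ · · · · · ♙
♙ · · ♙ · ♙ ♙ ·
♖ ♘ ♗ ♕ ♔ ♗ ♘ ♖


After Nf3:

♜ ♞ ♝ ♛ ♚ ♝ · ♜
♟ ♟ ♟ · ♟ · ♟ ♟
· · · · · · · ♞
· · · ♟ · ♟ · ·
· · ♙ · ♙ · · ·
· ♙ · · · ♘ · ♙
♙ · · ♙ · ♙ ♙ ·
♖ ♘ ♗ ♕ ♔ ♗ · ♖



  a b c d e f g h
  ─────────────────
8│♜ ♞ ♝ ♛ ♚ ♝ · ♜│8
7│♟ ♟ ♟ · ♟ · ♟ ♟│7
6│· · · · · · · ♞│6
5│· · · ♟ · ♟ · ·│5
4│· · ♙ · ♙ · · ·│4
3│· ♙ · · · ♘ · ♙│3
2│♙ · · ♙ · ♙ ♙ ·│2
1│♖ ♘ ♗ ♕ ♔ ♗ · ♖│1
  ─────────────────
  a b c d e f g h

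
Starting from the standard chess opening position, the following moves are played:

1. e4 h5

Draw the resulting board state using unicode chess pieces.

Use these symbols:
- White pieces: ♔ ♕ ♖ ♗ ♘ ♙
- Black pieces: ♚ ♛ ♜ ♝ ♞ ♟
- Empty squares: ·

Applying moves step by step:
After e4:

♜ ♞ ♝ ♛ ♚ ♝ ♞ ♜
♟ ♟ ♟ ♟ ♟ ♟ ♟ ♟
· · · · · · · ·
· · · · · · · ·
· · · · ♙ · · ·
· · · · · · · ·
♙ ♙ ♙ ♙ · ♙ ♙ ♙
♖ ♘ ♗ ♕ ♔ ♗ ♘ ♖


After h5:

♜ ♞ ♝ ♛ ♚ ♝ ♞ ♜
♟ ♟ ♟ ♟ ♟ ♟ ♟ ·
· · · · · · · ·
· · · · · · · ♟
· · · · ♙ · · ·
· · · · · · · ·
♙ ♙ ♙ ♙ · ♙ ♙ ♙
♖ ♘ ♗ ♕ ♔ ♗ ♘ ♖



  a b c d e f g h
  ─────────────────
8│♜ ♞ ♝ ♛ ♚ ♝ ♞ ♜│8
7│♟ ♟ ♟ ♟ ♟ ♟ ♟ ·│7
6│· · · · · · · ·│6
5│· · · · · · · ♟│5
4│· · · · ♙ · · ·│4
3│· · · · · · · ·│3
2│♙ ♙ ♙ ♙ · ♙ ♙ ♙│2
1│♖ ♘ ♗ ♕ ♔ ♗ ♘ ♖│1
  ─────────────────
  a b c d e f g h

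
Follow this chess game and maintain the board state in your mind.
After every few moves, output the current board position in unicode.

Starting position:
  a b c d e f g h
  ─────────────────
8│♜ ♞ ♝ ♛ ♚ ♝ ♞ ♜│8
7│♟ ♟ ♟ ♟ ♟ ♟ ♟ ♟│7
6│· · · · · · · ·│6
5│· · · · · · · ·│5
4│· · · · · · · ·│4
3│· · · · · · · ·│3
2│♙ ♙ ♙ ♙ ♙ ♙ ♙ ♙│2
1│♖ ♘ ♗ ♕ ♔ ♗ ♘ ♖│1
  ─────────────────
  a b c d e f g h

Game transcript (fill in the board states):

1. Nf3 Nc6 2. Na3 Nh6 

  a b c d e f g h
  ─────────────────
8│♜ · ♝ ♛ ♚ ♝ · ♜│8
7│♟ ♟ ♟ ♟ ♟ ♟ ♟ ♟│7
6│· · ♞ · · · · ♞│6
5│· · · · · · · ·│5
4│· · · · · · · ·│4
3│♘ · · · · ♘ · ·│3
2│♙ ♙ ♙ ♙ ♙ ♙ ♙ ♙│2
1│♖ · ♗ ♕ ♔ ♗ · ♖│1
  ─────────────────
  a b c d e f g h

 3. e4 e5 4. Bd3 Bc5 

  a b c d e f g h
  ─────────────────
8│♜ · ♝ ♛ ♚ · · ♜│8
7│♟ ♟ ♟ ♟ · ♟ ♟ ♟│7
6│· · ♞ · · · · ♞│6
5│· · ♝ · ♟ · · ·│5
4│· · · · ♙ · · ·│4
3│♘ · · ♗ · ♘ · ·│3
2│♙ ♙ ♙ ♙ · ♙ ♙ ♙│2
1│♖ · ♗ ♕ ♔ · · ♖│1
  ─────────────────
  a b c d e f g h

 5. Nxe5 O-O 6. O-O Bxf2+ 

  a b c d e f g h
  ─────────────────
8│♜ · ♝ ♛ · ♜ ♚ ·│8
7│♟ ♟ ♟ ♟ · ♟ ♟ ♟│7
6│· · ♞ · · · · ♞│6
5│· · · · ♘ · · ·│5
4│· · · · ♙ · · ·│4
3│♘ · · ♗ · · · ·│3
2│♙ ♙ ♙ ♙ · ♝ ♙ ♙│2
1│♖ · ♗ ♕ · ♖ ♔ ·│1
  ─────────────────
  a b c d e f g h

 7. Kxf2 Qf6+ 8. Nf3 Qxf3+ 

  a b c d e f g h
  ─────────────────
8│♜ · ♝ · · ♜ ♚ ·│8
7│♟ ♟ ♟ ♟ · ♟ ♟ ♟│7
6│· · ♞ · · · · ♞│6
5│· · · · · · · ·│5
4│· · · · ♙ · · ·│4
3│♘ · · ♗ · ♛ · ·│3
2│♙ ♙ ♙ ♙ · ♔ ♙ ♙│2
1│♖ · ♗ ♕ · ♖ · ·│1
  ─────────────────
  a b c d e f g h

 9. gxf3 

  a b c d e f g h
  ─────────────────
8│♜ · ♝ · · ♜ ♚ ·│8
7│♟ ♟ ♟ ♟ · ♟ ♟ ♟│7
6│· · ♞ · · · · ♞│6
5│· · · · · · · ·│5
4│· · · · ♙ · · ·│4
3│♘ · · ♗ · ♙ · ·│3
2│♙ ♙ ♙ ♙ · ♔ · ♙│2
1│♖ · ♗ ♕ · ♖ · ·│1
  ─────────────────
  a b c d e f g h


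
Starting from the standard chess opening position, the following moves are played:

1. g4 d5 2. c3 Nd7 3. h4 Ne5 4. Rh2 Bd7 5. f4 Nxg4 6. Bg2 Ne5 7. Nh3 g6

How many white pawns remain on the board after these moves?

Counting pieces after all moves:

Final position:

  a b c d e f g h
  ─────────────────
8│♜ · · ♛ ♚ ♝ ♞ ♜│8
7│♟ ♟ ♟ ♝ ♟ ♟ · ♟│7
6│· · · · · · ♟ ·│6
5│· · · ♟ ♞ · · ·│5
4│· · · · · ♙ · ♙│4
3│· · ♙ · · · · ♘│3
2│♙ ♙ · ♙ ♙ · ♗ ♖│2
1│♖ ♘ ♗ ♕ ♔ · · ·│1
  ─────────────────
  a b c d e f g h


7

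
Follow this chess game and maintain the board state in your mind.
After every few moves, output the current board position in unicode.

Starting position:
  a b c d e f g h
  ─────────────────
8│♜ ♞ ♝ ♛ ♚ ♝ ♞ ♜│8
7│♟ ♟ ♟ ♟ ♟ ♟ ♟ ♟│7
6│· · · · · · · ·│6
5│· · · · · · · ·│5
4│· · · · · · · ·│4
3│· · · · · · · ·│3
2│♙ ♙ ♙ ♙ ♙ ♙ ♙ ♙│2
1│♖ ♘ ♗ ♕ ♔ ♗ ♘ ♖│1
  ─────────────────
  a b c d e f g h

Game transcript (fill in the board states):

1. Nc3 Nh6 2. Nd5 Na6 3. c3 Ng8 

  a b c d e f g h
  ─────────────────
8│♜ · ♝ ♛ ♚ ♝ ♞ ♜│8
7│♟ ♟ ♟ ♟ ♟ ♟ ♟ ♟│7
6│♞ · · · · · · ·│6
5│· · · ♘ · · · ·│5
4│· · · · · · · ·│4
3│· · ♙ · · · · ·│3
2│♙ ♙ · ♙ ♙ ♙ ♙ ♙│2
1│♖ · ♗ ♕ ♔ ♗ ♘ ♖│1
  ─────────────────
  a b c d e f g h

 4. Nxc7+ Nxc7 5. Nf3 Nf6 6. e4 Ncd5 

  a b c d e f g h
  ─────────────────
8│♜ · ♝ ♛ ♚ ♝ · ♜│8
7│♟ ♟ · ♟ ♟ ♟ ♟ ♟│7
6│· · · · · ♞ · ·│6
5│· · · ♞ · · · ·│5
4│· · · · ♙ · · ·│4
3│· · ♙ · · ♘ · ·│3
2│♙ ♙ · ♙ · ♙ ♙ ♙│2
1│♖ · ♗ ♕ ♔ ♗ · ♖│1
  ─────────────────
  a b c d e f g h

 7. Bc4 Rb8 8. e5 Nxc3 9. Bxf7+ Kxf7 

  a b c d e f g h
  ─────────────────
8│· ♜ ♝ ♛ · ♝ · ♜│8
7│♟ ♟ · ♟ ♟ ♚ ♟ ♟│7
6│· · · · · ♞ · ·│6
5│· · · · ♙ · · ·│5
4│· · · · · · · ·│4
3│· · ♞ · · ♘ · ·│3
2│♙ ♙ · ♙ · ♙ ♙ ♙│2
1│♖ · ♗ ♕ ♔ · · ♖│1
  ─────────────────
  a b c d e f g h

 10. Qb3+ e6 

  a b c d e f g h
  ─────────────────
8│· ♜ ♝ ♛ · ♝ · ♜│8
7│♟ ♟ · ♟ · ♚ ♟ ♟│7
6│· · · · ♟ ♞ · ·│6
5│· · · · ♙ · · ·│5
4│· · · · · · · ·│4
3│· ♕ ♞ · · ♘ · ·│3
2│♙ ♙ · ♙ · ♙ ♙ ♙│2
1│♖ · ♗ · ♔ · · ♖│1
  ─────────────────
  a b c d e f g h


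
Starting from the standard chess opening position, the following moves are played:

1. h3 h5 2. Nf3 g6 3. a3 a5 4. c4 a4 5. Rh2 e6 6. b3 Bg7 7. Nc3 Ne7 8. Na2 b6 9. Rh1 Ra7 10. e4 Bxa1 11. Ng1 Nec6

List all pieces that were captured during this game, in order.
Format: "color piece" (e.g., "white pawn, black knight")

Tracking captures:
  Bxa1: captured white rook

white rook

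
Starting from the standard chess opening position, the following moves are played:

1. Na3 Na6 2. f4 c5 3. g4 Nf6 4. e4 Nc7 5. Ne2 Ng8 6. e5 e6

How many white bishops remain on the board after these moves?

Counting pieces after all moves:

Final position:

  a b c d e f g h
  ─────────────────
8│♜ · ♝ ♛ ♚ ♝ ♞ ♜│8
7│♟ ♟ ♞ ♟ · ♟ ♟ ♟│7
6│· · · · ♟ · · ·│6
5│· · ♟ · ♙ · · ·│5
4│· · · · · ♙ ♙ ·│4
3│♘ · · · · · · ·│3
2│♙ ♙ ♙ ♙ ♘ · · ♙│2
1│♖ · ♗ ♕ ♔ ♗ · ♖│1
  ─────────────────
  a b c d e f g h


2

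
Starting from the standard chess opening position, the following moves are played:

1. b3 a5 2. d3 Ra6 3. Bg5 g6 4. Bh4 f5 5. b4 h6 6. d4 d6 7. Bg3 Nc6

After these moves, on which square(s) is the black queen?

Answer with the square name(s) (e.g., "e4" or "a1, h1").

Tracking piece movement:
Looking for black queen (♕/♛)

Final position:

  a b c d e f g h
  ─────────────────
8│· · ♝ ♛ ♚ ♝ ♞ ♜│8
7│· ♟ ♟ · ♟ · · ·│7
6│♜ · ♞ ♟ · · ♟ ♟│6
5│♟ · · · · ♟ · ·│5
4│· ♙ · ♙ · · · ·│4
3│· · · · · · ♗ ·│3
2│♙ · ♙ · ♙ ♙ ♙ ♙│2
1│♖ ♘ · ♕ ♔ ♗ ♘ ♖│1
  ─────────────────
  a b c d e f g h


d8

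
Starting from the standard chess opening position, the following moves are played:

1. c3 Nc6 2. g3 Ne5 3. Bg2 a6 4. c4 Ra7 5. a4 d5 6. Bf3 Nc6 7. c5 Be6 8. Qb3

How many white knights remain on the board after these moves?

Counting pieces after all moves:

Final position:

  a b c d e f g h
  ─────────────────
8│· · · ♛ ♚ ♝ ♞ ♜│8
7│♜ ♟ ♟ · ♟ ♟ ♟ ♟│7
6│♟ · ♞ · ♝ · · ·│6
5│· · ♙ ♟ · · · ·│5
4│♙ · · · · · · ·│4
3│· ♕ · · · ♗ ♙ ·│3
2│· ♙ · ♙ ♙ ♙ · ♙│2
1│♖ ♘ ♗ · ♔ · ♘ ♖│1
  ─────────────────
  a b c d e f g h


2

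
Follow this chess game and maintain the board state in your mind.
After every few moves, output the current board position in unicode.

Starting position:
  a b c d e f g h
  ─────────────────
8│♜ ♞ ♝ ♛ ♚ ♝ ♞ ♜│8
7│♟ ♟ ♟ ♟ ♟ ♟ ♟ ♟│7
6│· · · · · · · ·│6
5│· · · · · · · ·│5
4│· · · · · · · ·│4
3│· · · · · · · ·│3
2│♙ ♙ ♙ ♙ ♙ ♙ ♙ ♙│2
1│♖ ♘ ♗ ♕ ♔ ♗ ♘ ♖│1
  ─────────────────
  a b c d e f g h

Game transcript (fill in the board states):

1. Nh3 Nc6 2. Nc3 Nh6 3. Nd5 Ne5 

  a b c d e f g h
  ─────────────────
8│♜ · ♝ ♛ ♚ ♝ · ♜│8
7│♟ ♟ ♟ ♟ ♟ ♟ ♟ ♟│7
6│· · · · · · · ♞│6
5│· · · ♘ ♞ · · ·│5
4│· · · · · · · ·│4
3│· · · · · · · ♘│3
2│♙ ♙ ♙ ♙ ♙ ♙ ♙ ♙│2
1│♖ · ♗ ♕ ♔ ♗ · ♖│1
  ─────────────────
  a b c d e f g h

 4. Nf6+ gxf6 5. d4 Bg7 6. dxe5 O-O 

  a b c d e f g h
  ─────────────────
8│♜ · ♝ ♛ · ♜ ♚ ·│8
7│♟ ♟ ♟ ♟ ♟ ♟ ♝ ♟│7
6│· · · · · ♟ · ♞│6
5│· · · · ♙ · · ·│5
4│· · · · · · · ·│4
3│· · · · · · · ♘│3
2│♙ ♙ ♙ · ♙ ♙ ♙ ♙│2
1│♖ · ♗ ♕ ♔ ♗ · ♖│1
  ─────────────────
  a b c d e f g h

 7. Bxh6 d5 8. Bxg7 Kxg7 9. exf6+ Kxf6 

  a b c d e f g h
  ─────────────────
8│♜ · ♝ ♛ · ♜ · ·│8
7│♟ ♟ ♟ · ♟ ♟ · ♟│7
6│· · · · · ♚ · ·│6
5│· · · ♟ · · · ·│5
4│· · · · · · · ·│4
3│· · · · · · · ♘│3
2│♙ ♙ ♙ · ♙ ♙ ♙ ♙│2
1│♖ · · ♕ ♔ ♗ · ♖│1
  ─────────────────
  a b c d e f g h

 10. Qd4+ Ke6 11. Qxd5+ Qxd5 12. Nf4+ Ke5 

  a b c d e f g h
  ─────────────────
8│♜ · ♝ · · ♜ · ·│8
7│♟ ♟ ♟ · ♟ ♟ · ♟│7
6│· · · · · · · ·│6
5│· · · ♛ ♚ · · ·│5
4│· · · · · ♘ · ·│4
3│· · · · · · · ·│3
2│♙ ♙ ♙ · ♙ ♙ ♙ ♙│2
1│♖ · · · ♔ ♗ · ♖│1
  ─────────────────
  a b c d e f g h



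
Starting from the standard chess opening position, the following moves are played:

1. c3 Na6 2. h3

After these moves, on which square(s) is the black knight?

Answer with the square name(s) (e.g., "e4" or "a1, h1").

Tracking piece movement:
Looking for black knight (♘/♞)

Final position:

  a b c d e f g h
  ─────────────────
8│♜ · ♝ ♛ ♚ ♝ ♞ ♜│8
7│♟ ♟ ♟ ♟ ♟ ♟ ♟ ♟│7
6│♞ · · · · · · ·│6
5│· · · · · · · ·│5
4│· · · · · · · ·│4
3│· · ♙ · · · · ♙│3
2│♙ ♙ · ♙ ♙ ♙ ♙ ·│2
1│♖ ♘ ♗ ♕ ♔ ♗ ♘ ♖│1
  ─────────────────
  a b c d e f g h


a6, g8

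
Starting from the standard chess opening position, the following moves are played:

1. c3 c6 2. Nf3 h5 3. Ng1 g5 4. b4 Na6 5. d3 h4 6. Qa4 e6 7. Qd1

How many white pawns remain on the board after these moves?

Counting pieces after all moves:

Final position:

  a b c d e f g h
  ─────────────────
8│♜ · ♝ ♛ ♚ ♝ ♞ ♜│8
7│♟ ♟ · ♟ · ♟ · ·│7
6│♞ · ♟ · ♟ · · ·│6
5│· · · · · · ♟ ·│5
4│· ♙ · · · · · ♟│4
3│· · ♙ ♙ · · · ·│3
2│♙ · · · ♙ ♙ ♙ ♙│2
1│♖ ♘ ♗ ♕ ♔ ♗ ♘ ♖│1
  ─────────────────
  a b c d e f g h


8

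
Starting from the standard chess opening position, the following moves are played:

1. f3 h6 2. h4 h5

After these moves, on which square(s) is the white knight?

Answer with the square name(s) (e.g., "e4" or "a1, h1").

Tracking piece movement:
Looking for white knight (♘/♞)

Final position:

  a b c d e f g h
  ─────────────────
8│♜ ♞ ♝ ♛ ♚ ♝ ♞ ♜│8
7│♟ ♟ ♟ ♟ ♟ ♟ ♟ ·│7
6│· · · · · · · ·│6
5│· · · · · · · ♟│5
4│· · · · · · · ♙│4
3│· · · · · ♙ · ·│3
2│♙ ♙ ♙ ♙ ♙ · ♙ ·│2
1│♖ ♘ ♗ ♕ ♔ ♗ ♘ ♖│1
  ─────────────────
  a b c d e f g h


b1, g1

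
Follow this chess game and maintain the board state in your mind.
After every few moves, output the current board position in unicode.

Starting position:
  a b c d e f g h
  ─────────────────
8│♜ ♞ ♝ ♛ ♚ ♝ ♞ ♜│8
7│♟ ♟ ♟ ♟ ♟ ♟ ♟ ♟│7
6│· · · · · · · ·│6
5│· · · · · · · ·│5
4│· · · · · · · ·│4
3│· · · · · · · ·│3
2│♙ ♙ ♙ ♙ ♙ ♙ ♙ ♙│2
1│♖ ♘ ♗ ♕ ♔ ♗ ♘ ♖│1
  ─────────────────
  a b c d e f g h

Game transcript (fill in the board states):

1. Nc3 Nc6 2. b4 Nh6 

  a b c d e f g h
  ─────────────────
8│♜ · ♝ ♛ ♚ ♝ · ♜│8
7│♟ ♟ ♟ ♟ ♟ ♟ ♟ ♟│7
6│· · ♞ · · · · ♞│6
5│· · · · · · · ·│5
4│· ♙ · · · · · ·│4
3│· · ♘ · · · · ·│3
2│♙ · ♙ ♙ ♙ ♙ ♙ ♙│2
1│♖ · ♗ ♕ ♔ ♗ ♘ ♖│1
  ─────────────────
  a b c d e f g h

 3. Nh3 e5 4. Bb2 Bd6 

  a b c d e f g h
  ─────────────────
8│♜ · ♝ ♛ ♚ · · ♜│8
7│♟ ♟ ♟ ♟ · ♟ ♟ ♟│7
6│· · ♞ ♝ · · · ♞│6
5│· · · · ♟ · · ·│5
4│· ♙ · · · · · ·│4
3│· · ♘ · · · · ♘│3
2│♙ ♗ ♙ ♙ ♙ ♙ ♙ ♙│2
1│♖ · · ♕ ♔ ♗ · ♖│1
  ─────────────────
  a b c d e f g h

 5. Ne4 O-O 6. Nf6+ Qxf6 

  a b c d e f g h
  ─────────────────
8│♜ · ♝ · · ♜ ♚ ·│8
7│♟ ♟ ♟ ♟ · ♟ ♟ ♟│7
6│· · ♞ ♝ · ♛ · ♞│6
5│· · · · ♟ · · ·│5
4│· ♙ · · · · · ·│4
3│· · · · · · · ♘│3
2│♙ ♗ ♙ ♙ ♙ ♙ ♙ ♙│2
1│♖ · · ♕ ♔ ♗ · ♖│1
  ─────────────────
  a b c d e f g h

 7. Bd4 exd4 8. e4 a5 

  a b c d e f g h
  ─────────────────
8│♜ · ♝ · · ♜ ♚ ·│8
7│· ♟ ♟ ♟ · ♟ ♟ ♟│7
6│· · ♞ ♝ · ♛ · ♞│6
5│♟ · · · · · · ·│5
4│· ♙ · ♟ ♙ · · ·│4
3│· · · · · · · ♘│3
2│♙ · ♙ ♙ · ♙ ♙ ♙│2
1│♖ · · ♕ ♔ ♗ · ♖│1
  ─────────────────
  a b c d e f g h

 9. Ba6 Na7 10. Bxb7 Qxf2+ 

  a b c d e f g h
  ─────────────────
8│♜ · ♝ · · ♜ ♚ ·│8
7│♞ ♗ ♟ ♟ · ♟ ♟ ♟│7
6│· · · ♝ · · · ♞│6
5│♟ · · · · · · ·│5
4│· ♙ · ♟ ♙ · · ·│4
3│· · · · · · · ♘│3
2│♙ · ♙ ♙ · ♛ ♙ ♙│2
1│♖ · · ♕ ♔ · · ♖│1
  ─────────────────
  a b c d e f g h



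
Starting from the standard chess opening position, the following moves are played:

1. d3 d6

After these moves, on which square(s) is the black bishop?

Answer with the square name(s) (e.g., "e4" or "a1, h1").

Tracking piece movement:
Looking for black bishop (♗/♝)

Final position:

  a b c d e f g h
  ─────────────────
8│♜ ♞ ♝ ♛ ♚ ♝ ♞ ♜│8
7│♟ ♟ ♟ · ♟ ♟ ♟ ♟│7
6│· · · ♟ · · · ·│6
5│· · · · · · · ·│5
4│· · · · · · · ·│4
3│· · · ♙ · · · ·│3
2│♙ ♙ ♙ · ♙ ♙ ♙ ♙│2
1│♖ ♘ ♗ ♕ ♔ ♗ ♘ ♖│1
  ─────────────────
  a b c d e f g h


c8, f8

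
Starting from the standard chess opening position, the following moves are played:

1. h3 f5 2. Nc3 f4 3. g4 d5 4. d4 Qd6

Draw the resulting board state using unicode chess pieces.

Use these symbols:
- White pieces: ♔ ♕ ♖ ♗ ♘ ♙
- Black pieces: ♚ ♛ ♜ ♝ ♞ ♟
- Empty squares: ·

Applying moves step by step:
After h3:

♜ ♞ ♝ ♛ ♚ ♝ ♞ ♜
♟ ♟ ♟ ♟ ♟ ♟ ♟ ♟
· · · · · · · ·
· · · · · · · ·
· · · · · · · ·
· · · · · · · ♙
♙ ♙ ♙ ♙ ♙ ♙ ♙ ·
♖ ♘ ♗ ♕ ♔ ♗ ♘ ♖


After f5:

♜ ♞ ♝ ♛ ♚ ♝ ♞ ♜
♟ ♟ ♟ ♟ ♟ · ♟ ♟
· · · · · · · ·
· · · · · ♟ · ·
· · · · · · · ·
· · · · · · · ♙
♙ ♙ ♙ ♙ ♙ ♙ ♙ ·
♖ ♘ ♗ ♕ ♔ ♗ ♘ ♖


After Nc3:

♜ ♞ ♝ ♛ ♚ ♝ ♞ ♜
♟ ♟ ♟ ♟ ♟ · ♟ ♟
· · · · · · · ·
· · · · · ♟ · ·
· · · · · · · ·
· · ♘ · · · · ♙
♙ ♙ ♙ ♙ ♙ ♙ ♙ ·
♖ · ♗ ♕ ♔ ♗ ♘ ♖


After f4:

♜ ♞ ♝ ♛ ♚ ♝ ♞ ♜
♟ ♟ ♟ ♟ ♟ · ♟ ♟
· · · · · · · ·
· · · · · · · ·
· · · · · ♟ · ·
· · ♘ · · · · ♙
♙ ♙ ♙ ♙ ♙ ♙ ♙ ·
♖ · ♗ ♕ ♔ ♗ ♘ ♖


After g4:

♜ ♞ ♝ ♛ ♚ ♝ ♞ ♜
♟ ♟ ♟ ♟ ♟ · ♟ ♟
· · · · · · · ·
· · · · · · · ·
· · · · · ♟ ♙ ·
· · ♘ · · · · ♙
♙ ♙ ♙ ♙ ♙ ♙ · ·
♖ · ♗ ♕ ♔ ♗ ♘ ♖


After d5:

♜ ♞ ♝ ♛ ♚ ♝ ♞ ♜
♟ ♟ ♟ · ♟ · ♟ ♟
· · · · · · · ·
· · · ♟ · · · ·
· · · · · ♟ ♙ ·
· · ♘ · · · · ♙
♙ ♙ ♙ ♙ ♙ ♙ · ·
♖ · ♗ ♕ ♔ ♗ ♘ ♖


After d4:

♜ ♞ ♝ ♛ ♚ ♝ ♞ ♜
♟ ♟ ♟ · ♟ · ♟ ♟
· · · · · · · ·
· · · ♟ · · · ·
· · · ♙ · ♟ ♙ ·
· · ♘ · · · · ♙
♙ ♙ ♙ · ♙ ♙ · ·
♖ · ♗ ♕ ♔ ♗ ♘ ♖


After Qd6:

♜ ♞ ♝ · ♚ ♝ ♞ ♜
♟ ♟ ♟ · ♟ · ♟ ♟
· · · ♛ · · · ·
· · · ♟ · · · ·
· · · ♙ · ♟ ♙ ·
· · ♘ · · · · ♙
♙ ♙ ♙ · ♙ ♙ · ·
♖ · ♗ ♕ ♔ ♗ ♘ ♖



  a b c d e f g h
  ─────────────────
8│♜ ♞ ♝ · ♚ ♝ ♞ ♜│8
7│♟ ♟ ♟ · ♟ · ♟ ♟│7
6│· · · ♛ · · · ·│6
5│· · · ♟ · · · ·│5
4│· · · ♙ · ♟ ♙ ·│4
3│· · ♘ · · · · ♙│3
2│♙ ♙ ♙ · ♙ ♙ · ·│2
1│♖ · ♗ ♕ ♔ ♗ ♘ ♖│1
  ─────────────────
  a b c d e f g h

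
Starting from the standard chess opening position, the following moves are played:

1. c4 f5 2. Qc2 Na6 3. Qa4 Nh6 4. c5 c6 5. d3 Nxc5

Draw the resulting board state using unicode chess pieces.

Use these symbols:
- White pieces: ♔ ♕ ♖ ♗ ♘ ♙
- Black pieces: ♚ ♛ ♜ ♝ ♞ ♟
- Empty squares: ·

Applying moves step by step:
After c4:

♜ ♞ ♝ ♛ ♚ ♝ ♞ ♜
♟ ♟ ♟ ♟ ♟ ♟ ♟ ♟
· · · · · · · ·
· · · · · · · ·
· · ♙ · · · · ·
· · · · · · · ·
♙ ♙ · ♙ ♙ ♙ ♙ ♙
♖ ♘ ♗ ♕ ♔ ♗ ♘ ♖


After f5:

♜ ♞ ♝ ♛ ♚ ♝ ♞ ♜
♟ ♟ ♟ ♟ ♟ · ♟ ♟
· · · · · · · ·
· · · · · ♟ · ·
· · ♙ · · · · ·
· · · · · · · ·
♙ ♙ · ♙ ♙ ♙ ♙ ♙
♖ ♘ ♗ ♕ ♔ ♗ ♘ ♖


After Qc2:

♜ ♞ ♝ ♛ ♚ ♝ ♞ ♜
♟ ♟ ♟ ♟ ♟ · ♟ ♟
· · · · · · · ·
· · · · · ♟ · ·
· · ♙ · · · · ·
· · · · · · · ·
♙ ♙ ♕ ♙ ♙ ♙ ♙ ♙
♖ ♘ ♗ · ♔ ♗ ♘ ♖


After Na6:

♜ · ♝ ♛ ♚ ♝ ♞ ♜
♟ ♟ ♟ ♟ ♟ · ♟ ♟
♞ · · · · · · ·
· · · · · ♟ · ·
· · ♙ · · · · ·
· · · · · · · ·
♙ ♙ ♕ ♙ ♙ ♙ ♙ ♙
♖ ♘ ♗ · ♔ ♗ ♘ ♖


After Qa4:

♜ · ♝ ♛ ♚ ♝ ♞ ♜
♟ ♟ ♟ ♟ ♟ · ♟ ♟
♞ · · · · · · ·
· · · · · ♟ · ·
♕ · ♙ · · · · ·
· · · · · · · ·
♙ ♙ · ♙ ♙ ♙ ♙ ♙
♖ ♘ ♗ · ♔ ♗ ♘ ♖


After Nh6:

♜ · ♝ ♛ ♚ ♝ · ♜
♟ ♟ ♟ ♟ ♟ · ♟ ♟
♞ · · · · · · ♞
· · · · · ♟ · ·
♕ · ♙ · · · · ·
· · · · · · · ·
♙ ♙ · ♙ ♙ ♙ ♙ ♙
♖ ♘ ♗ · ♔ ♗ ♘ ♖


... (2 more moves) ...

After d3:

♜ · ♝ ♛ ♚ ♝ · ♜
♟ ♟ · ♟ ♟ · ♟ ♟
♞ · ♟ · · · · ♞
· · ♙ · · ♟ · ·
♕ · · · · · · ·
· · · ♙ · · · ·
♙ ♙ · · ♙ ♙ ♙ ♙
♖ ♘ ♗ · ♔ ♗ ♘ ♖


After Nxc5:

♜ · ♝ ♛ ♚ ♝ · ♜
♟ ♟ · ♟ ♟ · ♟ ♟
· · ♟ · · · · ♞
· · ♞ · · ♟ · ·
♕ · · · · · · ·
· · · ♙ · · · ·
♙ ♙ · · ♙ ♙ ♙ ♙
♖ ♘ ♗ · ♔ ♗ ♘ ♖



  a b c d e f g h
  ─────────────────
8│♜ · ♝ ♛ ♚ ♝ · ♜│8
7│♟ ♟ · ♟ ♟ · ♟ ♟│7
6│· · ♟ · · · · ♞│6
5│· · ♞ · · ♟ · ·│5
4│♕ · · · · · · ·│4
3│· · · ♙ · · · ·│3
2│♙ ♙ · · ♙ ♙ ♙ ♙│2
1│♖ ♘ ♗ · ♔ ♗ ♘ ♖│1
  ─────────────────
  a b c d e f g h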